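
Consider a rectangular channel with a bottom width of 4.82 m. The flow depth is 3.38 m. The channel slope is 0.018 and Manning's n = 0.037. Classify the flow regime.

Flow area A = b·y = 4.82 × 3.38 = 16.29 m². Wetted perimeter P = b + 2y = 4.82 + 2×3.38 = 11.58 m.
Hydraulic radius R = A/P = 16.29/11.58 = 1.407 m.
V = (1/n) R^(2/3) √S = (1/0.037) × 1.407^(2/3) × √0.018 = 4.553 m/s. Hydraulic depth D_h = A/T = 16.29/4.82 = 3.38 m.
Froude number Fr = V/√(g·D_h) = 4.553/√(9.81×3.38) = 0.791, which is less than 1, so the flow is subcritical.

subcritical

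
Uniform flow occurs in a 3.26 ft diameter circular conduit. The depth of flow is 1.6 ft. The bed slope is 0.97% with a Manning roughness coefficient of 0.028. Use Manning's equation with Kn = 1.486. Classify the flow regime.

subcritical

For a circular section of diameter D = 3.26 ft at depth y = 1.6 ft, the central angle is θ = 2 arccos(1 − 2y/D) = 3.105 rad. Then A = (D²/8)(θ − sin θ) = 4.076 ft² and P = Dθ/2 = 5.061 ft.
Hydraulic radius R = A/P = 4.076/5.061 = 0.8053 ft.
V = (1.486/n) R^(2/3) √S = (1.486/0.028) × 0.8053^(2/3) × √0.0097 = 4.524 ft/s. Hydraulic depth D_h = A/T = 4.076/3.259 = 1.25 ft.
Froude number Fr = V/√(g·D_h) = 4.524/√(32.2×1.25) = 0.713, which is less than 1, so the flow is subcritical.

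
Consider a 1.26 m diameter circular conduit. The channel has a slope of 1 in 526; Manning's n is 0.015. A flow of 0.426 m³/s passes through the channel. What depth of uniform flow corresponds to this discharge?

Manning's equation rearranged: A R^(2/3) = nQ / (1·√S) = 0.015 × 0.426 / (√0.001901) = 0.1466.
At y = 0.54 m: A R^(2/3) = 0.2204 — high.
At y = 0.34 m: A R^(2/3) = 0.09194 — low.
At y = 0.433 m: A R^(2/3) = 0.1466 — ≈ 0.1466.

y_n = 0.433 m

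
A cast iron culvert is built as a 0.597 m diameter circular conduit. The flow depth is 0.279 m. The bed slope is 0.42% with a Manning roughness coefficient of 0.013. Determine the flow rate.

Q = 0.175 m³/s

For a circular section of diameter D = 0.597 m at depth y = 0.279 m, the central angle is θ = 2 arccos(1 − 2y/D) = 3.011 rad. Then A = (D²/8)(θ − sin θ) = 0.1283 m² and P = Dθ/2 = 0.8987 m.
Hydraulic radius R = A/P = 0.1283/0.8987 = 0.1428 m.
Manning's equation: Q = (1/n) A R^(2/3) S^(1/2) = (1/0.013) × 0.1283 × 0.1428^(2/3) × 0.0042^(1/2) = 0.175 m³/s.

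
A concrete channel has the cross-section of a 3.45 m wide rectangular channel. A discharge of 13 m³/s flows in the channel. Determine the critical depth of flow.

y_c = 1.13 m

For a rectangular channel, critical depth y_c = (q²/g)^(1/3) where q = Q/b = 13/3.45 = 3.768 m²/s.
So y_c = (3.768²/9.81)^(1/3) = 1.13 m.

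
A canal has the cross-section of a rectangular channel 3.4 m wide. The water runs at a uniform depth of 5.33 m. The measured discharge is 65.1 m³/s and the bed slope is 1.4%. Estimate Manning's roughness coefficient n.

n = 0.039

Flow area A = b·y = 3.4 × 5.33 = 18.12 m². Wetted perimeter P = b + 2y = 3.4 + 2×5.33 = 14.06 m.
Hydraulic radius R = A/P = 18.12/14.06 = 1.289 m.
Rearranging Manning's equation: n = (1/Q) A R^(2/3) S^(1/2) = (1/65.1) × 18.12 × 1.289^(2/3) × √0.014 = 0.039.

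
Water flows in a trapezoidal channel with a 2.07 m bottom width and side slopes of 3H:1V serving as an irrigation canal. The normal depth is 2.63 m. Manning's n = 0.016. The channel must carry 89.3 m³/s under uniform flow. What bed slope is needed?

S = 0.0019

With bottom width b = 2.07 m and side slope z = 3: A = (b + zy)y = (2.07 + 3×2.63)×2.63 = 26.19 m²; P = b + 2y√(1+z²) = 2.07 + 2×2.63×3.162 = 18.7 m.
Hydraulic radius R = A/P = 26.19/18.7 = 1.401 m.
From Manning's equation, S = [nQ / (1 A R^(2/3))]² = [0.016 × 89.3 / (1 × 26.19 × 1.401^(2/3))]² = 0.0019.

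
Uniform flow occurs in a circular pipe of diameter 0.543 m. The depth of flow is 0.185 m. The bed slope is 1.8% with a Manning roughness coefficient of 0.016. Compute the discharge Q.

Q = 0.128 m³/s

For a circular section of diameter D = 0.543 m at depth y = 0.185 m, the central angle is θ = 2 arccos(1 − 2y/D) = 2.493 rad. Then A = (D²/8)(θ − sin θ) = 0.06962 m² and P = Dθ/2 = 0.6769 m.
Hydraulic radius R = A/P = 0.06962/0.6769 = 0.1029 m.
Manning's equation: Q = (1/n) A R^(2/3) S^(1/2) = (1/0.016) × 0.06962 × 0.1029^(2/3) × 0.018^(1/2) = 0.128 m³/s.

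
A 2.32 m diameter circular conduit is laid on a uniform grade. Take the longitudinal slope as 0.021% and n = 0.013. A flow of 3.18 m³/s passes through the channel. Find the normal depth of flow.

Manning's equation rearranged: A R^(2/3) = nQ / (1·√S) = 0.013 × 3.18 / (√0.00021) = 2.853.
Trying y = 1.3 m: A R^(2/3) = 1.774 — low.
Trying y = 2.09 m: A R^(2/3) = 3.135 — high.
Trying y = 1.84 m: A R^(2/3) = 2.849 — close enough.

y_n = 1.84 m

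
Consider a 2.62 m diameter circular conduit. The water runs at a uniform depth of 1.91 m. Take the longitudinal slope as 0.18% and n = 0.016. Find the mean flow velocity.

For a circular section of diameter D = 2.62 m at depth y = 1.91 m, the central angle is θ = 2 arccos(1 − 2y/D) = 4.093 rad. Then A = (D²/8)(θ − sin θ) = 4.211 m² and P = Dθ/2 = 5.362 m.
Hydraulic radius R = A/P = 4.211/5.362 = 0.7853 m.
From Manning's equation, V = (1/n) R^(2/3) S^(1/2) = (1/0.016) × 0.7853^(2/3) × 0.0018^(1/2) = 2.26 m/s.

V = 2.26 m/s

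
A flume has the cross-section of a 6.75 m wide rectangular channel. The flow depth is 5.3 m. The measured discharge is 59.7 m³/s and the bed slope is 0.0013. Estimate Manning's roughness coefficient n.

n = 0.035

Flow area A = b·y = 6.75 × 5.3 = 35.77 m². Wetted perimeter P = b + 2y = 6.75 + 2×5.3 = 17.35 m.
Hydraulic radius R = A/P = 35.77/17.35 = 2.062 m.
Rearranging Manning's equation: n = (1/Q) A R^(2/3) S^(1/2) = (1/59.7) × 35.77 × 2.062^(2/3) × √0.0013 = 0.035.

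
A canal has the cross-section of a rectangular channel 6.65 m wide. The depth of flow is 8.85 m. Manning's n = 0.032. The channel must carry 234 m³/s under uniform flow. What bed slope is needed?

S = 0.00499

Flow area A = b·y = 6.65 × 8.85 = 58.85 m². Wetted perimeter P = b + 2y = 6.65 + 2×8.85 = 24.35 m.
Hydraulic radius R = A/P = 58.85/24.35 = 2.417 m.
From Manning's equation, S = [nQ / (1 A R^(2/3))]² = [0.032 × 234 / (1 × 58.85 × 2.417^(2/3))]² = 0.00499.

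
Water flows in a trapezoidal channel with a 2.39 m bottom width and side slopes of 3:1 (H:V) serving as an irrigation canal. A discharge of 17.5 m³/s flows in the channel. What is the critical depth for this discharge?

y_c = 1.14 m

At critical depth, Q² T / (g A³) = 1, i.e. A³/T = Q²/g = 17.5²/9.81 = 31.22.
Try y = 1.27 m: A³/T = 48.77 — too large.
Try y = 0.89 m: A³/T = 11.82 — too small.
Try y = 1.14 m: A³/T = 31.48 — close enough.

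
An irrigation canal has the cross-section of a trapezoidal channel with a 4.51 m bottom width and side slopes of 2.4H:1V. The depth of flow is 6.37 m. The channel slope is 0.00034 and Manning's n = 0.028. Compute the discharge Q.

Q = 186 m³/s

With bottom width b = 4.51 m and side slope z = 2.4: A = (b + zy)y = (4.51 + 2.4×6.37)×6.37 = 126.1 m²; P = b + 2y√(1+z²) = 4.51 + 2×6.37×2.6 = 37.63 m.
Hydraulic radius R = A/P = 126.1/37.63 = 3.351 m.
Manning's equation: Q = (1/n) A R^(2/3) S^(1/2) = (1/0.028) × 126.1 × 3.351^(2/3) × 0.00034^(1/2) = 186 m³/s.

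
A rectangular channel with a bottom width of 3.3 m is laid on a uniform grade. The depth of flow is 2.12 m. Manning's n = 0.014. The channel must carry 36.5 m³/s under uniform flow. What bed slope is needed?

S = 0.0059

Flow area A = b·y = 3.3 × 2.12 = 6.996 m². Wetted perimeter P = b + 2y = 3.3 + 2×2.12 = 7.54 m.
Hydraulic radius R = A/P = 6.996/7.54 = 0.9279 m.
From Manning's equation, S = [nQ / (1 A R^(2/3))]² = [0.014 × 36.5 / (1 × 6.996 × 0.9279^(2/3))]² = 0.0059.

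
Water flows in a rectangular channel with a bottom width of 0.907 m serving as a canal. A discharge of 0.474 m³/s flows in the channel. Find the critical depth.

For a rectangular channel, critical depth y_c = (q²/g)^(1/3) where q = Q/b = 0.474/0.907 = 0.5226 m²/s.
So y_c = (0.5226²/9.81)^(1/3) = 0.303 m.

y_c = 0.303 m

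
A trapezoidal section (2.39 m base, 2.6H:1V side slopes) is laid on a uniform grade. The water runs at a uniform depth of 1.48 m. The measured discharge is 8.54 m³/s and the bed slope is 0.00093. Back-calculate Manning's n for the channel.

With bottom width b = 2.39 m and side slope z = 2.6: A = (b + zy)y = (2.39 + 2.6×1.48)×1.48 = 9.232 m²; P = b + 2y√(1+z²) = 2.39 + 2×1.48×2.786 = 10.64 m.
Hydraulic radius R = A/P = 9.232/10.64 = 0.8681 m.
Rearranging Manning's equation: n = (1/Q) A R^(2/3) S^(1/2) = (1/8.54) × 9.232 × 0.8681^(2/3) × √0.00093 = 0.03.

n = 0.03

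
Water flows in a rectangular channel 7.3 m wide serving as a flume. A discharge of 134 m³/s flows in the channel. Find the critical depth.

y_c = 3.25 m

For a rectangular channel, critical depth y_c = (q²/g)^(1/3) where q = Q/b = 134/7.3 = 18.36 m²/s.
So y_c = (18.36²/9.81)^(1/3) = 3.25 m.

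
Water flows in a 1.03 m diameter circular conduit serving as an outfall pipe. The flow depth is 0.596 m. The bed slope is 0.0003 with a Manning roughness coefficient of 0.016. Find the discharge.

Q = 0.232 m³/s

For a circular section of diameter D = 1.03 m at depth y = 0.596 m, the central angle is θ = 2 arccos(1 − 2y/D) = 3.457 rad. Then A = (D²/8)(θ − sin θ) = 0.4997 m² and P = Dθ/2 = 1.781 m.
Hydraulic radius R = A/P = 0.4997/1.781 = 0.2806 m.
Manning's equation: Q = (1/n) A R^(2/3) S^(1/2) = (1/0.016) × 0.4997 × 0.2806^(2/3) × 0.0003^(1/2) = 0.232 m³/s.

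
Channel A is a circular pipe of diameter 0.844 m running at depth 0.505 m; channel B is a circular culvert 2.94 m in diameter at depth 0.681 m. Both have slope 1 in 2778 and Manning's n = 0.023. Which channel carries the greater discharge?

Channel A: For a circular section of diameter D = 0.844 m at depth y = 0.505 m, the central angle is θ = 2 arccos(1 − 2y/D) = 3.538 rad. Then A = (D²/8)(θ − sin θ) = 0.3493 m² and P = Dθ/2 = 1.493 m. Hydraulic radius R = A/P = 0.3493/1.493 = 0.234 m. Q_A = (1/0.023)·0.3493·0.234^(2/3)·√0.00036 = 0.1094 m³/s.
Channel B: For a circular section of diameter D = 2.94 m at depth y = 0.681 m, the central angle is θ = 2 arccos(1 − 2y/D) = 2.008 rad. Then A = (D²/8)(θ − sin θ) = 1.191 m² and P = Dθ/2 = 2.952 m. Hydraulic radius R = A/P = 1.191/2.952 = 0.4035 m. Q_B = (1/0.023)·1.191·0.4035^(2/3)·√0.00036 = 0.5367 m³/s.
Q_A = 0.1094 m³/s vs Q_B = 0.5367 m³/s, so channel B carries more.

channel B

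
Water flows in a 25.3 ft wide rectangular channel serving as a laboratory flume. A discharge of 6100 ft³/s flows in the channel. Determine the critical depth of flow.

For a rectangular channel, critical depth y_c = (q²/g)^(1/3) where q = Q/b = 6100/25.3 = 241.1 ft²/s.
So y_c = (241.1²/32.2)^(1/3) = 12.2 ft.

y_c = 12.2 ft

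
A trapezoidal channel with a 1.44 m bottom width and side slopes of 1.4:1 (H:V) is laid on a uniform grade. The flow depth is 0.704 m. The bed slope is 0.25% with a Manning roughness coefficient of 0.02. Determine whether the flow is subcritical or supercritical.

subcritical

With bottom width b = 1.44 m and side slope z = 1.4: A = (b + zy)y = (1.44 + 1.4×0.704)×0.704 = 1.708 m²; P = b + 2y√(1+z²) = 1.44 + 2×0.704×1.72 = 3.862 m.
Hydraulic radius R = A/P = 1.708/3.862 = 0.4421 m.
V = (1/n) R^(2/3) √S = (1/0.02) × 0.4421^(2/3) × √0.0025 = 1.451 m/s. Hydraulic depth D_h = A/T = 1.708/3.411 = 0.5006 m.
Froude number Fr = V/√(g·D_h) = 1.451/√(9.81×0.5006) = 0.655, which is less than 1, so the flow is subcritical.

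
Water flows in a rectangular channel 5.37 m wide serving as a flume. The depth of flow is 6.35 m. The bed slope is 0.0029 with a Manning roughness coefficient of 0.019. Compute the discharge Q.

Flow area A = b·y = 5.37 × 6.35 = 34.1 m². Wetted perimeter P = b + 2y = 5.37 + 2×6.35 = 18.07 m.
Hydraulic radius R = A/P = 34.1/18.07 = 1.887 m.
Manning's equation: Q = (1/n) A R^(2/3) S^(1/2) = (1/0.019) × 34.1 × 1.887^(2/3) × 0.0029^(1/2) = 148 m³/s.

Q = 148 m³/s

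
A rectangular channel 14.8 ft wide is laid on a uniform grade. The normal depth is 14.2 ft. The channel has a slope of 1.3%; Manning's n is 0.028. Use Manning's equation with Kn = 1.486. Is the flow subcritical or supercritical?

subcritical

Flow area A = b·y = 14.8 × 14.2 = 210.2 ft². Wetted perimeter P = b + 2y = 14.8 + 2×14.2 = 43.2 ft.
Hydraulic radius R = A/P = 210.2/43.2 = 4.865 ft.
V = (1.486/n) R^(2/3) √S = (1.486/0.028) × 4.865^(2/3) × √0.013 = 17.37 ft/s. Hydraulic depth D_h = A/T = 210.2/14.8 = 14.2 ft.
Froude number Fr = V/√(g·D_h) = 17.37/√(32.2×14.2) = 0.812, which is less than 1, so the flow is subcritical.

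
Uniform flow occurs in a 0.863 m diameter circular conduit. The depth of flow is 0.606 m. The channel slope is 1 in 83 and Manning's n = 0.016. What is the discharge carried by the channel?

Q = 1.21 m³/s

For a circular section of diameter D = 0.863 m at depth y = 0.606 m, the central angle is θ = 2 arccos(1 − 2y/D) = 3.974 rad. Then A = (D²/8)(θ − sin θ) = 0.4389 m² and P = Dθ/2 = 1.715 m.
Hydraulic radius R = A/P = 0.4389/1.715 = 0.2559 m.
Manning's equation: Q = (1/n) A R^(2/3) S^(1/2) = (1/0.016) × 0.4389 × 0.2559^(2/3) × 0.01205^(1/2) = 1.21 m³/s.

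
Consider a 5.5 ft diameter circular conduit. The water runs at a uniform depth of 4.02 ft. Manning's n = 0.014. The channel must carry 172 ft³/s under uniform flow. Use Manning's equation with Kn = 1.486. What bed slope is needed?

S = 0.00389

For a circular section of diameter D = 5.5 ft at depth y = 4.02 ft, the central angle is θ = 2 arccos(1 − 2y/D) = 4.102 rad. Then A = (D²/8)(θ − sin θ) = 18.61 ft² and P = Dθ/2 = 11.28 ft.
Hydraulic radius R = A/P = 18.61/11.28 = 1.65 ft.
From Manning's equation, S = [nQ / (1.486 A R^(2/3))]² = [0.014 × 172 / (1.486 × 18.61 × 1.65^(2/3))]² = 0.00389.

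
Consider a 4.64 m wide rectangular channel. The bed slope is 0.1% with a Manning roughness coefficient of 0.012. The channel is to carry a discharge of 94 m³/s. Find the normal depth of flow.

y_n = 5.54 m

Manning's equation rearranged: A R^(2/3) = nQ / (1·√S) = 0.012 × 94 / (√0.001) = 35.67.
Trying y = 7.05 m: A R^(2/3) = 47.42 — too large.
Trying y = 5.54 m: A R^(2/3) = 35.68 — ≈ 35.67.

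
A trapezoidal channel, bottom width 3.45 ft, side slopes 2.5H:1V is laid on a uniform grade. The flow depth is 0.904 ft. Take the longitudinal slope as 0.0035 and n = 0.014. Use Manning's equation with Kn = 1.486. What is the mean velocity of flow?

With bottom width b = 3.45 ft and side slope z = 2.5: A = (b + zy)y = (3.45 + 2.5×0.904)×0.904 = 5.162 ft²; P = b + 2y√(1+z²) = 3.45 + 2×0.904×2.693 = 8.318 ft.
Hydraulic radius R = A/P = 5.162/8.318 = 0.6205 ft.
From Manning's equation, V = (1.486/n) R^(2/3) S^(1/2) = (1.486/0.014) × 0.6205^(2/3) × 0.0035^(1/2) = 4.57 ft/s.

V = 4.57 ft/s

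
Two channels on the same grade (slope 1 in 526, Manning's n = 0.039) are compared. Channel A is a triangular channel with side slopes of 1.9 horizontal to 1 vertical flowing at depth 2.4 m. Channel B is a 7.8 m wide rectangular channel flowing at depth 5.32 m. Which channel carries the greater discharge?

Channel A: For a triangular section with side slope z = 1.9: A = zy² = 1.9×2.4² = 10.94 m²; P = 2y√(1+z²) = 2×2.4×2.147 = 10.31 m. Hydraulic radius R = A/P = 10.94/10.31 = 1.062 m. Q_A = (1/0.039)·10.94·1.062^(2/3)·√0.001901 = 12.74 m³/s.
Channel B: Flow area A = b·y = 7.8 × 5.32 = 41.5 m². Wetted perimeter P = b + 2y = 7.8 + 2×5.32 = 18.44 m. Hydraulic radius R = A/P = 41.5/18.44 = 2.25 m. Q_B = (1/0.039)·41.5·2.25^(2/3)·√0.001901 = 79.67 m³/s.
Q_A = 12.74 m³/s vs Q_B = 79.67 m³/s, so channel B carries more.

channel B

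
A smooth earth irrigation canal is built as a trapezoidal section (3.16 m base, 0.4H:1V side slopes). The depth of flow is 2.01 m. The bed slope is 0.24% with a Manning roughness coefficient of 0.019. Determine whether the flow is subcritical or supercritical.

subcritical

With bottom width b = 3.16 m and side slope z = 0.4: A = (b + zy)y = (3.16 + 0.4×2.01)×2.01 = 7.968 m²; P = b + 2y√(1+z²) = 3.16 + 2×2.01×1.077 = 7.49 m.
Hydraulic radius R = A/P = 7.968/7.49 = 1.064 m.
V = (1/n) R^(2/3) √S = (1/0.019) × 1.064^(2/3) × √0.0024 = 2.687 m/s. Hydraulic depth D_h = A/T = 7.968/4.768 = 1.671 m.
Froude number Fr = V/√(g·D_h) = 2.687/√(9.81×1.671) = 0.664, which is less than 1, so the flow is subcritical.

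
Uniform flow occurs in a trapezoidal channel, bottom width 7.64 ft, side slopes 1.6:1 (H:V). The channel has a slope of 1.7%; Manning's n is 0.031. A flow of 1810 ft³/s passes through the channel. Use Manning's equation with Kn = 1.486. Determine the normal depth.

Manning's equation rearranged: A R^(2/3) = nQ / (1.486·√S) = 0.031 × 1810 / (1.486 × √0.017) = 289.6.
Try y = 5.72 ft: A R^(2/3) = 212.3 — too small.
Try y = 8.02 ft: A R^(2/3) = 436.3 — too large.
Try y = 6.63 ft: A R^(2/3) = 289.7 — ≈ 289.6.

y_n = 6.63 ft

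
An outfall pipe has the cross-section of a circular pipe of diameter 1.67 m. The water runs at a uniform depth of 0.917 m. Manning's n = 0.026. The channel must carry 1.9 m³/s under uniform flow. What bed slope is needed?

For a circular section of diameter D = 1.67 m at depth y = 0.917 m, the central angle is θ = 2 arccos(1 − 2y/D) = 3.338 rad. Then A = (D²/8)(θ − sin θ) = 1.232 m² and P = Dθ/2 = 2.787 m.
Hydraulic radius R = A/P = 1.232/2.787 = 0.4419 m.
From Manning's equation, S = [nQ / (1 A R^(2/3))]² = [0.026 × 1.9 / (1 × 1.232 × 0.4419^(2/3))]² = 0.00478.

S = 0.00478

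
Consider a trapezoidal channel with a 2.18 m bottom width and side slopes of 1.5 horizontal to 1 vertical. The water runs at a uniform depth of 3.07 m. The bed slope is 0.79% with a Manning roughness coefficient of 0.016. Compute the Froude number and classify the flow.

supercritical

With bottom width b = 2.18 m and side slope z = 1.5: A = (b + zy)y = (2.18 + 1.5×3.07)×3.07 = 20.83 m²; P = b + 2y√(1+z²) = 2.18 + 2×3.07×1.803 = 13.25 m.
Hydraulic radius R = A/P = 20.83/13.25 = 1.572 m.
V = (1/n) R^(2/3) √S = (1/0.016) × 1.572^(2/3) × √0.0079 = 7.511 m/s. Hydraulic depth D_h = A/T = 20.83/11.39 = 1.829 m.
Froude number Fr = V/√(g·D_h) = 7.511/√(9.81×1.829) = 1.77, which is greater than 1, so the flow is supercritical.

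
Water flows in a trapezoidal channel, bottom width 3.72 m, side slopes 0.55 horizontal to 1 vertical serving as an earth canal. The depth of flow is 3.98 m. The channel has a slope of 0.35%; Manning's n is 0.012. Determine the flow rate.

With bottom width b = 3.72 m and side slope z = 0.55: A = (b + zy)y = (3.72 + 0.55×3.98)×3.98 = 23.52 m²; P = b + 2y√(1+z²) = 3.72 + 2×3.98×1.141 = 12.8 m.
Hydraulic radius R = A/P = 23.52/12.8 = 1.837 m.
Manning's equation: Q = (1/n) A R^(2/3) S^(1/2) = (1/0.012) × 23.52 × 1.837^(2/3) × 0.0035^(1/2) = 174 m³/s.

Q = 174 m³/s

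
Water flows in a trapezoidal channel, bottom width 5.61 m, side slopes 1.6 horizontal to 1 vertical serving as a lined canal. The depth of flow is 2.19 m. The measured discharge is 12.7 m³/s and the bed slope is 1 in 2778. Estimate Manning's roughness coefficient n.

With bottom width b = 5.61 m and side slope z = 1.6: A = (b + zy)y = (5.61 + 1.6×2.19)×2.19 = 19.96 m²; P = b + 2y√(1+z²) = 5.61 + 2×2.19×1.887 = 13.87 m.
Hydraulic radius R = A/P = 19.96/13.87 = 1.439 m.
Rearranging Manning's equation: n = (1/Q) A R^(2/3) S^(1/2) = (1/12.7) × 19.96 × 1.439^(2/3) × √0.00036 = 0.038.

n = 0.038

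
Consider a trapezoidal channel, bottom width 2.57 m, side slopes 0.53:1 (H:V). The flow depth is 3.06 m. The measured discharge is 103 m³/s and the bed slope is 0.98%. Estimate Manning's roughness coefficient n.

n = 0.0151

With bottom width b = 2.57 m and side slope z = 0.53: A = (b + zy)y = (2.57 + 0.53×3.06)×3.06 = 12.83 m²; P = b + 2y√(1+z²) = 2.57 + 2×3.06×1.132 = 9.496 m.
Hydraulic radius R = A/P = 12.83/9.496 = 1.351 m.
Rearranging Manning's equation: n = (1/Q) A R^(2/3) S^(1/2) = (1/103) × 12.83 × 1.351^(2/3) × √0.0098 = 0.0151.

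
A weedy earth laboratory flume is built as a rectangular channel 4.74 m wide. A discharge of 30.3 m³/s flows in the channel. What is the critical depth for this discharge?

For a rectangular channel, critical depth y_c = (q²/g)^(1/3) where q = Q/b = 30.3/4.74 = 6.392 m²/s.
So y_c = (6.392²/9.81)^(1/3) = 1.61 m.

y_c = 1.61 m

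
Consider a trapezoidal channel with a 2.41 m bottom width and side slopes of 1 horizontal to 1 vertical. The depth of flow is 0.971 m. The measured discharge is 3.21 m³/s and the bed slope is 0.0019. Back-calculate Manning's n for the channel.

With bottom width b = 2.41 m and side slope z = 1: A = (b + zy)y = (2.41 + 1×0.971)×0.971 = 3.283 m²; P = b + 2y√(1+z²) = 2.41 + 2×0.971×1.414 = 5.156 m.
Hydraulic radius R = A/P = 3.283/5.156 = 0.6367 m.
Rearranging Manning's equation: n = (1/Q) A R^(2/3) S^(1/2) = (1/3.21) × 3.283 × 0.6367^(2/3) × √0.0019 = 0.033.

n = 0.033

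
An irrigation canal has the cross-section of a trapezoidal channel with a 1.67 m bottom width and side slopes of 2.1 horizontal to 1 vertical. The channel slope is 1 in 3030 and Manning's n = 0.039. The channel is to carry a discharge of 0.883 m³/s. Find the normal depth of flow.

y_n = 0.848 m

Manning's equation rearranged: A R^(2/3) = nQ / (1·√S) = 0.039 × 0.883 / (√0.00033) = 1.896.
Try y = 0.754 m: A R^(2/3) = 1.491 — low.
Try y = 0.848 m: A R^(2/3) = 1.895 — close enough.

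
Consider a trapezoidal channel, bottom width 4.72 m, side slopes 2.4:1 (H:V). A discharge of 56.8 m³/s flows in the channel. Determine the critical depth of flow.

At critical depth, Q² T / (g A³) = 1, i.e. A³/T = Q²/g = 56.8²/9.81 = 328.9.
Trying y = 2.02 m: A³/T = 500.8 — over.
Trying y = 1.81 m: A³/T = 329.3 — close enough.

y_c = 1.81 m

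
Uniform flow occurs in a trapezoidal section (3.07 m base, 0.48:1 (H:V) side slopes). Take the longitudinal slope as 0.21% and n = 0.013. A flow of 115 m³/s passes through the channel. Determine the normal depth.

y_n = 4.34 m

Manning's equation rearranged: A R^(2/3) = nQ / (1·√S) = 0.013 × 115 / (√0.0021) = 32.62.
Try y = 3 m: A R^(2/3) = 16.86 — short.
Try y = 4.75 m: A R^(2/3) = 38.54 — over.
Try y = 4.34 m: A R^(2/3) = 32.62 — close enough.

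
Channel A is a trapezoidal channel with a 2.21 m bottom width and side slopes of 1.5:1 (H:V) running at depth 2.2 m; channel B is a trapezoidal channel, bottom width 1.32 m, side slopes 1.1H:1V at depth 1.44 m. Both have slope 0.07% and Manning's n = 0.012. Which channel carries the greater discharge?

Channel A: With bottom width b = 2.21 m and side slope z = 1.5: A = (b + zy)y = (2.21 + 1.5×2.2)×2.2 = 12.12 m²; P = b + 2y√(1+z²) = 2.21 + 2×2.2×1.803 = 10.14 m. Hydraulic radius R = A/P = 12.12/10.14 = 1.195 m. Q_A = (1/0.012)·12.12·1.195^(2/3)·√0.0007 = 30.1 m³/s.
Channel B: With bottom width b = 1.32 m and side slope z = 1.1: A = (b + zy)y = (1.32 + 1.1×1.44)×1.44 = 4.182 m²; P = b + 2y√(1+z²) = 1.32 + 2×1.44×1.487 = 5.601 m. Hydraulic radius R = A/P = 4.182/5.601 = 0.7466 m. Q_B = (1/0.012)·4.182·0.7466^(2/3)·√0.0007 = 7.588 m³/s.
Q_A = 30.1 m³/s vs Q_B = 7.588 m³/s, so channel A carries more.

channel A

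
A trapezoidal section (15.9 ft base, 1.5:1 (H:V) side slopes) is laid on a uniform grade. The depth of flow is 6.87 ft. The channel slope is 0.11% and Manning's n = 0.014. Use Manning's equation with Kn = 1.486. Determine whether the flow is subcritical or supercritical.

With bottom width b = 15.9 ft and side slope z = 1.5: A = (b + zy)y = (15.9 + 1.5×6.87)×6.87 = 180 ft²; P = b + 2y√(1+z²) = 15.9 + 2×6.87×1.803 = 40.67 ft.
Hydraulic radius R = A/P = 180/40.67 = 4.427 ft.
V = (1.486/n) R^(2/3) √S = (1.486/0.014) × 4.427^(2/3) × √0.0011 = 9.491 ft/s. Hydraulic depth D_h = A/T = 180/36.51 = 4.931 ft.
Froude number Fr = V/√(g·D_h) = 9.491/√(32.2×4.931) = 0.753, which is less than 1, so the flow is subcritical.

subcritical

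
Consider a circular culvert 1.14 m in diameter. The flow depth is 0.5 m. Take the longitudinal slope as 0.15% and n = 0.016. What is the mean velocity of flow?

V = 0.989 m/s

For a circular section of diameter D = 1.14 m at depth y = 0.5 m, the central angle is θ = 2 arccos(1 − 2y/D) = 2.895 rad. Then A = (D²/8)(θ − sin θ) = 0.4308 m² and P = Dθ/2 = 1.65 m.
Hydraulic radius R = A/P = 0.4308/1.65 = 0.261 m.
From Manning's equation, V = (1/n) R^(2/3) S^(1/2) = (1/0.016) × 0.261^(2/3) × 0.0015^(1/2) = 0.989 m/s.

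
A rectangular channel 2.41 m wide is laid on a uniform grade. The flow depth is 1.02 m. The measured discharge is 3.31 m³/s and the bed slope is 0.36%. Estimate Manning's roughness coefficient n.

n = 0.03

Flow area A = b·y = 2.41 × 1.02 = 2.458 m². Wetted perimeter P = b + 2y = 2.41 + 2×1.02 = 4.45 m.
Hydraulic radius R = A/P = 2.458/4.45 = 0.5524 m.
Rearranging Manning's equation: n = (1/Q) A R^(2/3) S^(1/2) = (1/3.31) × 2.458 × 0.5524^(2/3) × √0.0036 = 0.03.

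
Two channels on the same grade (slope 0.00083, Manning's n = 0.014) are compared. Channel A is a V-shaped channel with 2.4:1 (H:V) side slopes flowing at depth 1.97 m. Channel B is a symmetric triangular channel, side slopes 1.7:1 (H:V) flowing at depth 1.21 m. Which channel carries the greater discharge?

channel A

Channel A: For a triangular section with side slope z = 2.4: A = zy² = 2.4×1.97² = 9.314 m²; P = 2y√(1+z²) = 2×1.97×2.6 = 10.24 m. Hydraulic radius R = A/P = 9.314/10.24 = 0.9092 m. Q_A = (1/0.014)·9.314·0.9092^(2/3)·√0.00083 = 17.99 m³/s.
Channel B: For a triangular section with side slope z = 1.7: A = zy² = 1.7×1.21² = 2.489 m²; P = 2y√(1+z²) = 2×1.21×1.972 = 4.773 m. Hydraulic radius R = A/P = 2.489/4.773 = 0.5215 m. Q_B = (1/0.014)·2.489·0.5215^(2/3)·√0.00083 = 3.318 m³/s.
Q_A = 17.99 m³/s vs Q_B = 3.318 m³/s, so channel A carries more.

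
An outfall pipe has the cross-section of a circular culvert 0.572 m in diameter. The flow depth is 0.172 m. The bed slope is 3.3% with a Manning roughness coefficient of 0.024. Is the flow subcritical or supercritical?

supercritical

For a circular section of diameter D = 0.572 m at depth y = 0.172 m, the central angle is θ = 2 arccos(1 − 2y/D) = 2.322 rad. Then A = (D²/8)(θ − sin θ) = 0.06505 m² and P = Dθ/2 = 0.664 m.
Hydraulic radius R = A/P = 0.06505/0.664 = 0.09797 m.
V = (1/n) R^(2/3) √S = (1/0.024) × 0.09797^(2/3) × √0.033 = 1.609 m/s. Hydraulic depth D_h = A/T = 0.06505/0.5246 = 0.124 m.
Froude number Fr = V/√(g·D_h) = 1.609/√(9.81×0.124) = 1.46, which is greater than 1, so the flow is supercritical.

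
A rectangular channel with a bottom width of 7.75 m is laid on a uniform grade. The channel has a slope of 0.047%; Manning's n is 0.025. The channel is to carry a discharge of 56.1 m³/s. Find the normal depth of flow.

Manning's equation rearranged: A R^(2/3) = nQ / (1·√S) = 0.025 × 56.1 / (√0.00047) = 64.69.
Trying y = 5.92 m: A R^(2/3) = 80.91 — over.
Trying y = 3.78 m: A R^(2/3) = 45.15 — short.
Trying y = 4.97 m: A R^(2/3) = 64.71 — ≈ 64.69.

y_n = 4.97 m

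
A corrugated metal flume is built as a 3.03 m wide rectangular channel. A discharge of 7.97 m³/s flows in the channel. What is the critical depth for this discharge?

For a rectangular channel, critical depth y_c = (q²/g)^(1/3) where q = Q/b = 7.97/3.03 = 2.63 m²/s.
So y_c = (2.63²/9.81)^(1/3) = 0.89 m.

y_c = 0.89 m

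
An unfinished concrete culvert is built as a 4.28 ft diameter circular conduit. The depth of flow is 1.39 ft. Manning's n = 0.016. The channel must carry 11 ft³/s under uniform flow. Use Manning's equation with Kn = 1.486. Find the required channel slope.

S = 0.00119

For a circular section of diameter D = 4.28 ft at depth y = 1.39 ft, the central angle is θ = 2 arccos(1 − 2y/D) = 2.425 rad. Then A = (D²/8)(θ − sin θ) = 4.051 ft² and P = Dθ/2 = 5.19 ft.
Hydraulic radius R = A/P = 4.051/5.19 = 0.7804 ft.
From Manning's equation, S = [nQ / (1.486 A R^(2/3))]² = [0.016 × 11 / (1.486 × 4.051 × 0.7804^(2/3))]² = 0.00119.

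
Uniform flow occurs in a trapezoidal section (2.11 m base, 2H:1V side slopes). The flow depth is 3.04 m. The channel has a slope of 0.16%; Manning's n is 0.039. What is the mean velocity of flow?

With bottom width b = 2.11 m and side slope z = 2: A = (b + zy)y = (2.11 + 2×3.04)×3.04 = 24.9 m²; P = b + 2y√(1+z²) = 2.11 + 2×3.04×2.236 = 15.71 m.
Hydraulic radius R = A/P = 24.9/15.71 = 1.585 m.
From Manning's equation, V = (1/n) R^(2/3) S^(1/2) = (1/0.039) × 1.585^(2/3) × 0.0016^(1/2) = 1.39 m/s.

V = 1.39 m/s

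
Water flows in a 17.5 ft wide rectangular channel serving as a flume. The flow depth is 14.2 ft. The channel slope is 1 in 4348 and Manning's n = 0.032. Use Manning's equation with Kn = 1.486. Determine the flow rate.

Q = 540 ft³/s

Flow area A = b·y = 17.5 × 14.2 = 248.5 ft². Wetted perimeter P = b + 2y = 17.5 + 2×14.2 = 45.9 ft.
Hydraulic radius R = A/P = 248.5/45.9 = 5.414 ft.
Manning's equation: Q = (1.486/n) A R^(2/3) S^(1/2) = (1.486/0.032) × 248.5 × 5.414^(2/3) × 0.00023^(1/2) = 540 ft³/s.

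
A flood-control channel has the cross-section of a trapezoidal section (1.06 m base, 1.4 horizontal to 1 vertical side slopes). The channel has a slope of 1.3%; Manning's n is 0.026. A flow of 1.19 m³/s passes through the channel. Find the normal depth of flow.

Manning's equation rearranged: A R^(2/3) = nQ / (1·√S) = 0.026 × 1.19 / (√0.013) = 0.2714.
Trying y = 0.455 m: A R^(2/3) = 0.3415 — high.
Trying y = 0.312 m: A R^(2/3) = 0.1696 — low.
Trying y = 0.403 m: A R^(2/3) = 0.2718 — close enough.

y_n = 0.403 m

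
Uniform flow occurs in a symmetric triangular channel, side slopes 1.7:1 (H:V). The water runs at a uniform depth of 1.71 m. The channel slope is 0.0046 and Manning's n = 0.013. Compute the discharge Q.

Q = 21.2 m³/s

For a triangular section with side slope z = 1.7: A = zy² = 1.7×1.71² = 4.971 m²; P = 2y√(1+z²) = 2×1.71×1.972 = 6.745 m.
Hydraulic radius R = A/P = 4.971/6.745 = 0.737 m.
Manning's equation: Q = (1/n) A R^(2/3) S^(1/2) = (1/0.013) × 4.971 × 0.737^(2/3) × 0.0046^(1/2) = 21.2 m³/s.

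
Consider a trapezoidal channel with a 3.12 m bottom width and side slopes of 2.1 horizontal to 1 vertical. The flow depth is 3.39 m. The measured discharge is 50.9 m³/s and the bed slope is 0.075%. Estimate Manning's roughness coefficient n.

n = 0.028

With bottom width b = 3.12 m and side slope z = 2.1: A = (b + zy)y = (3.12 + 2.1×3.39)×3.39 = 34.71 m²; P = b + 2y√(1+z²) = 3.12 + 2×3.39×2.326 = 18.89 m.
Hydraulic radius R = A/P = 34.71/18.89 = 1.838 m.
Rearranging Manning's equation: n = (1/Q) A R^(2/3) S^(1/2) = (1/50.9) × 34.71 × 1.838^(2/3) × √0.00075 = 0.028.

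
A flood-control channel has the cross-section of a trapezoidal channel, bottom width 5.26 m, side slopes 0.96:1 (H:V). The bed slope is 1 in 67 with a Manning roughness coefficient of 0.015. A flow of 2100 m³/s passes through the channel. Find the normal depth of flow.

Manning's equation rearranged: A R^(2/3) = nQ / (1·√S) = 0.015 × 2100 / (√0.01493) = 257.8.
Trying y = 9.45 m: A R^(2/3) = 358.4 — high.
Trying y = 8.1 m: A R^(2/3) = 257.6 — ≈ 257.8.

y_n = 8.1 m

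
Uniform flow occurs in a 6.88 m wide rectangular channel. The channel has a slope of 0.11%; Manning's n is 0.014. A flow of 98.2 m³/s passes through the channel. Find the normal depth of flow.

y_n = 4 m

Manning's equation rearranged: A R^(2/3) = nQ / (1·√S) = 0.014 × 98.2 / (√0.0011) = 41.45.
Trying y = 4.57 m: A R^(2/3) = 49.29 — over.
Trying y = 2.92 m: A R^(2/3) = 27.25 — short.
Trying y = 4 m: A R^(2/3) = 41.46 — matches.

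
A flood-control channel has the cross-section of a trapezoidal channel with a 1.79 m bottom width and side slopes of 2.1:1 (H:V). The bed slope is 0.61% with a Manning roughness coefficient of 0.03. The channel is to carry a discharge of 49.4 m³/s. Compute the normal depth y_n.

y_n = 2.39 m

Manning's equation rearranged: A R^(2/3) = nQ / (1·√S) = 0.03 × 49.4 / (√0.0061) = 18.98.
Try y = 1.86 m: A R^(2/3) = 10.7 — short.
Try y = 2.96 m: A R^(2/3) = 31.37 — over.
Try y = 2.39 m: A R^(2/3) = 18.99 — ≈ 18.98.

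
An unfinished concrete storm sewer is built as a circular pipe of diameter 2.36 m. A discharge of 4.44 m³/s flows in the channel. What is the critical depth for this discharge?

At critical depth, Q² T / (g A³) = 1, i.e. A³/T = Q²/g = 4.44²/9.81 = 2.01.
At y = 1.12 m: A³/T = 3.632 — over.
At y = 0.659 m: A³/T = 0.4706 — short.
At y = 0.96 m: A³/T = 2.012 — ≈ 2.01.

y_c = 0.96 m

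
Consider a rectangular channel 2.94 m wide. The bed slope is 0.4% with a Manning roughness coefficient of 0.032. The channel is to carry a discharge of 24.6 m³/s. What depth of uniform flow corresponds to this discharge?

Manning's equation rearranged: A R^(2/3) = nQ / (1·√S) = 0.032 × 24.6 / (√0.004) = 12.45.
Try y = 4.71 m: A R^(2/3) = 14.94 — over.
Try y = 3.27 m: A R^(2/3) = 9.704 — short.
Try y = 4.03 m: A R^(2/3) = 12.45 — close enough.

y_n = 4.03 m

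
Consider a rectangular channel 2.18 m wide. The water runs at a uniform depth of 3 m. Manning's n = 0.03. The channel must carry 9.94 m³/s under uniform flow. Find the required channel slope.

S = 0.0028

Flow area A = b·y = 2.18 × 3 = 6.54 m². Wetted perimeter P = b + 2y = 2.18 + 2×3 = 8.18 m.
Hydraulic radius R = A/P = 6.54/8.18 = 0.7995 m.
From Manning's equation, S = [nQ / (1 A R^(2/3))]² = [0.03 × 9.94 / (1 × 6.54 × 0.7995^(2/3))]² = 0.0028.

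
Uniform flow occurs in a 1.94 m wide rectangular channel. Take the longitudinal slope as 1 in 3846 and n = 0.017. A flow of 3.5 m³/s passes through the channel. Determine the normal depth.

y_n = 2.43 m

Manning's equation rearranged: A R^(2/3) = nQ / (1·√S) = 0.017 × 3.5 / (√0.00026) = 3.69.
At y = 2.94 m: A R^(2/3) = 4.621 — high.
At y = 2.17 m: A R^(2/3) = 3.225 — low.
At y = 2.43 m: A R^(2/3) = 3.693 — ≈ 3.69.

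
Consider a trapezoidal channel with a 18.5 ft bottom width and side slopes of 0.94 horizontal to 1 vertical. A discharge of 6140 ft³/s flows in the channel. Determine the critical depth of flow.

y_c = 12.2 ft

At critical depth, Q² T / (g A³) = 1, i.e. A³/T = Q²/g = 6140²/32.2 = 1171000.
Trying y = 14.6 ft: A³/T = 2266000 — high.
Trying y = 9.49 ft: A³/T = 484900 — low.
Trying y = 12.2 ft: A³/T = 1179000 — close enough.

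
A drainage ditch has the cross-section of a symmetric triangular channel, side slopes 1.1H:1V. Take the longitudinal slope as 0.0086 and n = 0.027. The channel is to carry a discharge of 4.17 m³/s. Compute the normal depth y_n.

y_n = 1.33 m

Manning's equation rearranged: A R^(2/3) = nQ / (1·√S) = 0.027 × 4.17 / (√0.0086) = 1.214.
Trying y = 1.64 m: A R^(2/3) = 2.12 — too large.
Trying y = 0.954 m: A R^(2/3) = 0.5 — too small.
Trying y = 1.33 m: A R^(2/3) = 1.213 — ≈ 1.214.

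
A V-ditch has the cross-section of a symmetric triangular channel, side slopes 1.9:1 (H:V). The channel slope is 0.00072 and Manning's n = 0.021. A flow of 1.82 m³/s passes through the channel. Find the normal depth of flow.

y_n = 1.1 m

Manning's equation rearranged: A R^(2/3) = nQ / (1·√S) = 0.021 × 1.82 / (√0.00072) = 1.424.
Trying y = 1.38 m: A R^(2/3) = 2.604 — over.
Trying y = 0.897 m: A R^(2/3) = 0.8256 — short.
Trying y = 1.1 m: A R^(2/3) = 1.422 — ≈ 1.424.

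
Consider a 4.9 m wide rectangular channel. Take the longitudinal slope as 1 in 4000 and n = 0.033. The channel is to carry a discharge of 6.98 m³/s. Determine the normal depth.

Manning's equation rearranged: A R^(2/3) = nQ / (1·√S) = 0.033 × 6.98 / (√0.00025) = 14.57.
Trying y = 2.11 m: A R^(2/3) = 11.24 — low.
Trying y = 3.17 m: A R^(2/3) = 19.27 — high.
Trying y = 2.56 m: A R^(2/3) = 14.57 — close enough.

y_n = 2.56 m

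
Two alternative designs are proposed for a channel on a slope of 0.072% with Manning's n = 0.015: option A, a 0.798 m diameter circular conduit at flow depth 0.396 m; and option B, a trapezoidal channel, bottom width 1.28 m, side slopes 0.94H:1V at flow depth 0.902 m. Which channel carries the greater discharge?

Channel A: For a circular section of diameter D = 0.798 m at depth y = 0.396 m, the central angle is θ = 2 arccos(1 − 2y/D) = 3.127 rad. Then A = (D²/8)(θ − sin θ) = 0.2477 m² and P = Dθ/2 = 1.247 m. Hydraulic radius R = A/P = 0.2477/1.247 = 0.1985 m. Q_A = (1/0.015)·0.2477·0.1985^(2/3)·√0.00072 = 0.1508 m³/s.
Channel B: With bottom width b = 1.28 m and side slope z = 0.94: A = (b + zy)y = (1.28 + 0.94×0.902)×0.902 = 1.919 m²; P = b + 2y√(1+z²) = 1.28 + 2×0.902×1.372 = 3.756 m. Hydraulic radius R = A/P = 1.919/3.756 = 0.511 m. Q_B = (1/0.015)·1.919·0.511^(2/3)·√0.00072 = 2.195 m³/s.
Q_A = 0.1508 m³/s vs Q_B = 2.195 m³/s, so channel B carries more.

channel B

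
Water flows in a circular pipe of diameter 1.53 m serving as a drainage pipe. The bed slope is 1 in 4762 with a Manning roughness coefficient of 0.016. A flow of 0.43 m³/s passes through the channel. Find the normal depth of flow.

y_n = 0.756 m

Manning's equation rearranged: A R^(2/3) = nQ / (1·√S) = 0.016 × 0.43 / (√0.00021) = 0.4748.
Try y = 0.82 m: A R^(2/3) = 0.544 — high.
Try y = 0.643 m: A R^(2/3) = 0.3571 — low.
Try y = 0.756 m: A R^(2/3) = 0.4747 — ≈ 0.4748.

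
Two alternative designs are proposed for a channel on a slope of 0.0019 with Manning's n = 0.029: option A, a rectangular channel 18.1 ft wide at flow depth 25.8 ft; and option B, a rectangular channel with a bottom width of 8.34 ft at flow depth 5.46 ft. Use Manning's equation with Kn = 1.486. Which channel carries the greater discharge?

Channel A: Flow area A = b·y = 18.1 × 25.8 = 467 ft². Wetted perimeter P = b + 2y = 18.1 + 2×25.8 = 69.7 ft. Hydraulic radius R = A/P = 467/69.7 = 6.7 ft. Q_A = (1.486/0.029)·467·6.7^(2/3)·√0.0019 = 3707 ft³/s.
Channel B: Flow area A = b·y = 8.34 × 5.46 = 45.54 ft². Wetted perimeter P = b + 2y = 8.34 + 2×5.46 = 19.26 ft. Hydraulic radius R = A/P = 45.54/19.26 = 2.364 ft. Q_B = (1.486/0.029)·45.54·2.364^(2/3)·√0.0019 = 180.5 ft³/s.
Q_A = 3707 ft³/s vs Q_B = 180.5 ft³/s, so channel A carries more.

channel A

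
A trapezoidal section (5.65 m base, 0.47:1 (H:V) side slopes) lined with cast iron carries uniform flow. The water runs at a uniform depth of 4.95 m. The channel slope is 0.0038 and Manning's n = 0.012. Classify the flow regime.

supercritical

With bottom width b = 5.65 m and side slope z = 0.47: A = (b + zy)y = (5.65 + 0.47×4.95)×4.95 = 39.48 m²; P = b + 2y√(1+z²) = 5.65 + 2×4.95×1.105 = 16.59 m.
Hydraulic radius R = A/P = 39.48/16.59 = 2.38 m.
V = (1/n) R^(2/3) √S = (1/0.012) × 2.38^(2/3) × √0.0038 = 9.157 m/s. Hydraulic depth D_h = A/T = 39.48/10.3 = 3.832 m.
Froude number Fr = V/√(g·D_h) = 9.157/√(9.81×3.832) = 1.49, which is greater than 1, so the flow is supercritical.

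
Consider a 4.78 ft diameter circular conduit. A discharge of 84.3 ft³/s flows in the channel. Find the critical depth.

At critical depth, Q² T / (g A³) = 1, i.e. A³/T = Q²/g = 84.3²/32.2 = 220.7.
Trying y = 2.37 ft: A³/T = 146.3 — too small.
Trying y = 2.89 ft: A³/T = 312.4 — too large.
Trying y = 2.64 ft: A³/T = 221 — close enough.

y_c = 2.64 ft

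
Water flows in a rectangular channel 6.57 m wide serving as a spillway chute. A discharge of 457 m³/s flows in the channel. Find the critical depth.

y_c = 7.9 m

For a rectangular channel, critical depth y_c = (q²/g)^(1/3) where q = Q/b = 457/6.57 = 69.56 m²/s.
So y_c = (69.56²/9.81)^(1/3) = 7.9 m.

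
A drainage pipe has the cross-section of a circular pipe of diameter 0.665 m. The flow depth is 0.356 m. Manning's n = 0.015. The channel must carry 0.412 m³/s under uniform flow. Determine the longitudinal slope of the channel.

For a circular section of diameter D = 0.665 m at depth y = 0.356 m, the central angle is θ = 2 arccos(1 − 2y/D) = 3.283 rad. Then A = (D²/8)(θ − sin θ) = 0.1893 m² and P = Dθ/2 = 1.092 m.
Hydraulic radius R = A/P = 0.1893/1.092 = 0.1734 m.
From Manning's equation, S = [nQ / (1 A R^(2/3))]² = [0.015 × 0.412 / (1 × 0.1893 × 0.1734^(2/3))]² = 0.011.

S = 0.011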